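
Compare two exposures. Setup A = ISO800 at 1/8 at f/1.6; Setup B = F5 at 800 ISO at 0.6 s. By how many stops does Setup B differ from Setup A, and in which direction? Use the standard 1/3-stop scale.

1 stop darker

Aperture: f/1.6 → f/1.8 → f/2 → f/2.2 → f/2.5 → f/2.8 → f/3.2 → f/3.5 → f/4 → f/4.5 → f/5 — 3 1/3 stops smaller aperture (darker).
Shutter speed: 1/8 → 1/6 → 1/5 → 1/4 → 0.3 → 0.4 → 0.5 → 0.6 — 2 1/3 stops slower (brighter).
ISO: unchanged.
Net: −3 1/3 +2 1/3 = −1 stop.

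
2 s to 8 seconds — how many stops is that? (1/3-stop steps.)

2 stops

2 → 2.5 → 3.2 → 4 → 5 → 6 → 8 — count the steps: 6 third-stops = 2 stops.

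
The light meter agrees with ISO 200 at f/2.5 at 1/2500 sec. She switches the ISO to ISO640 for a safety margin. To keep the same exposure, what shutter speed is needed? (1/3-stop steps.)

1/8000s

ISO: 200 → 250 → 320 → 400 → 500 → 640 — 1 2/3 stops raised (brighter).
Need 1 2/3 stops darker from the shutter speed: 1/2500 → 1/3200 → 1/4000 → 1/5000 → 1/6400 → 1/8000.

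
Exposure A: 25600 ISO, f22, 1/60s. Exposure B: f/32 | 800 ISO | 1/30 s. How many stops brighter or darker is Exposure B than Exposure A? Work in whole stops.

5 stops darker

Aperture: f/22 → f/32 — 1 stop smaller aperture (darker).
Shutter speed: 1/60 → 1/30 — 1 stop longer (brighter).
ISO: 25600 → 12800 → 6400 → 3200 → 1600 → 800 — 5 stops dropped (darker).
Net: −1 +1 −5 = −5 stops.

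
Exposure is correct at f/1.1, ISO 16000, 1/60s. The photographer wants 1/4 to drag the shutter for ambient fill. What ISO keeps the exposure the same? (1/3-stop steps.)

ISO 1000

Shutter speed: 1/60 → 1/50 → 1/40 → 1/30 → 1/25 → 1/20 → 1/15 → 1/13 → 1/10 → 1/8 → 1/6 → 1/5 → 1/4 — 4 stops longer (brighter).
Need 4 stops darker from the ISO: 16000 → 12800 → 10000 → 8000 → 6400 → 5000 → 4000 → 3200 → 2500 → 2000 → 1600 → 1250 → 1000.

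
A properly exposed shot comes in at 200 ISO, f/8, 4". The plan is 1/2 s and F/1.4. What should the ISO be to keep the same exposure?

Shutter speed: 4 → 2 → 1 → 1/2 — 3 stops shorter (darker).
Aperture: f/8 → f/5.6 → f/4 → f/2.8 → f/2 → f/1.4 — 5 stops wider (brighter).
Net change so far: 2 stops brighter. Offset with the ISO: 200 → 100 → 50.

ISO 50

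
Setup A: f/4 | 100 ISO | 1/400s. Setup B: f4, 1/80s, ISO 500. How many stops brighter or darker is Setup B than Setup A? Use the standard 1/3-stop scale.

4 2/3 stops brighter

Aperture: unchanged.
Shutter speed: 1/400 → 1/320 → 1/250 → 1/200 → 1/160 → 1/125 → 1/100 → 1/80 — 2 1/3 stops longer (brighter).
ISO: 100 → 125 → 160 → 200 → 250 → 320 → 400 → 500 — 2 1/3 stops raised (brighter).
Net: +2 1/3 +2 1/3 = +4 2/3 stops.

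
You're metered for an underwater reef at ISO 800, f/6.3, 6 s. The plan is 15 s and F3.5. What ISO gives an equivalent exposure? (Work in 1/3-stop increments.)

ISO 100

Shutter speed: 6 → 8 → 10 → 13 → 15 — 1 1/3 stops longer (brighter).
Aperture: f/6.3 → f/5.6 → f/5 → f/4.5 → f/4 → f/3.5 — 1 2/3 stops wider (brighter).
Net change so far: 3 stops brighter. Offset with the ISO: 800 → 640 → 500 → 400 → 320 → 250 → 200 → 160 → 125 → 100.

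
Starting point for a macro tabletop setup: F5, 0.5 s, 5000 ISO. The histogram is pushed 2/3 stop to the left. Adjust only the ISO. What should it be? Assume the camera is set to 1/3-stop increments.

Underexposed by 2/3 stop → need 2/3 stop brighter.
ISO: 5000 → 6400 → 8000.

ISO 8000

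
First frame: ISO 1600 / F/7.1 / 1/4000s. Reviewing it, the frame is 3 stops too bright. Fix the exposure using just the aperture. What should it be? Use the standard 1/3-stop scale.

f/20

Overexposed by 3 stops → need 3 stops darker.
Aperture: f/7.1 → f/8 → f/9 → f/10 → f/11 → f/13 → f/14 → f/16 → f/18 → f/20.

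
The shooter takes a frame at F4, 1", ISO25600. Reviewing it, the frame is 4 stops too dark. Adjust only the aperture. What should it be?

f/1.0

Underexposed by 4 stops → need 4 stops brighter.
Aperture: f/4 → f/2.8 → f/2 → f/1.4 → f/1.0.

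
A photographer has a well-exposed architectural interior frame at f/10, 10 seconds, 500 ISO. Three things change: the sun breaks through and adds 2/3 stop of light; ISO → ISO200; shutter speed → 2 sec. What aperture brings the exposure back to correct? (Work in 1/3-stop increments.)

f/3.5

Scene light: 2/3 stop brighter.
ISO: 500 → 400 → 320 → 250 → 200 — 1 1/3 stops lower (darker).
Shutter speed: 10 → 8 → 6 → 5 → 4 → 3.2 → 2.5 → 2 — 2 1/3 stops faster (darker).
Net so far: 3 stops darker. Aperture: f/10 → f/9 → f/8 → f/7.1 → f/6.3 → f/5.6 → f/5 → f/4.5 → f/4 → f/3.5.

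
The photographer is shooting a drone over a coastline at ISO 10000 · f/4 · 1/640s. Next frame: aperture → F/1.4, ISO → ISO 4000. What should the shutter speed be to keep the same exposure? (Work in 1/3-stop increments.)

Aperture: f/4 → f/3.5 → f/3.2 → f/2.8 → f/2.5 → f/2.2 → f/2 → f/1.8 → f/1.6 → f/1.4 — 3 stops larger aperture (brighter).
ISO: 10000 → 8000 → 6400 → 5000 → 4000 — 1 1/3 stops lower (darker).
Net change so far: 1 2/3 stops brighter. Offset with the shutter speed: 1/640 → 1/800 → 1/1000 → 1/1250 → 1/1600 → 1/2000.

1/2000s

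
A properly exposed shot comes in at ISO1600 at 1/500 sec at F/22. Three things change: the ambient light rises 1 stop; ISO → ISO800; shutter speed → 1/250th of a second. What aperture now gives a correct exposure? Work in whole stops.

f/32

Scene light: 1 stop brighter.
ISO: 1600 → 800 — 1 stop lower (darker).
Shutter speed: 1/500 → 1/250 — 1 stop slower (brighter).
Net so far: 1 stop brighter. Aperture: f/22 → f/32.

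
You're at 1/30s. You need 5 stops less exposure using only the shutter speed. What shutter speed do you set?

Shutter speed: 1/30 → 1/60 → 1/125 → 1/250 → 1/500 → 1/1000 — 5 stops faster (darker).

1/1000s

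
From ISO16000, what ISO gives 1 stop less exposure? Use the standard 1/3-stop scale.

ISO: 16000 → 12800 → 10000 → 8000 — 1 stop dropped (darker).

ISO 8000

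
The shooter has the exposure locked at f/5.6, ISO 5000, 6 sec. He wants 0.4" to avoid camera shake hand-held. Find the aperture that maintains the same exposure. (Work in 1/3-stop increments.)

Shutter speed: 6 → 5 → 4 → 3.2 → 2.5 → 2 → 1.6 → 1.3 → 1 → 0.8 → 0.6 → 0.5 → 0.4 — 4 stops faster (darker).
Need 4 stops brighter from the aperture: f/5.6 → f/5 → f/4.5 → f/4 → f/3.5 → f/3.2 → f/2.8 → f/2.5 → f/2.2 → f/2 → f/1.8 → f/1.6 → f/1.4.

f/1.4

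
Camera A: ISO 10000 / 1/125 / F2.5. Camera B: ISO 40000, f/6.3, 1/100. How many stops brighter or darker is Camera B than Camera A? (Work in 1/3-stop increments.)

1/3 stop darker

Aperture: f/2.5 → f/2.8 → f/3.2 → f/3.5 → f/4 → f/4.5 → f/5 → f/5.6 → f/6.3 — 2 2/3 stops stopped down (darker).
Shutter speed: 1/125 → 1/100 — 1/3 stop longer (brighter).
ISO: 10000 → 12800 → 16000 → 20000 → 25600 → 32000 → 40000 — 2 stops raised (brighter).
Net: −2 2/3 +1/3 +2 = −1/3 stops.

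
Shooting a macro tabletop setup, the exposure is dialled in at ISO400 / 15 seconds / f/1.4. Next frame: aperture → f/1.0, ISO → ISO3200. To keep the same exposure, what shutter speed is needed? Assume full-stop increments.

Aperture: f/1.4 → f/1.0 — 1 stop opened up (brighter).
ISO: 400 → 800 → 1600 → 3200 — 3 stops raised (brighter).
Net change so far: 4 stops brighter. Offset with the shutter speed: 15 → 8 → 4 → 2 → 1.

1 s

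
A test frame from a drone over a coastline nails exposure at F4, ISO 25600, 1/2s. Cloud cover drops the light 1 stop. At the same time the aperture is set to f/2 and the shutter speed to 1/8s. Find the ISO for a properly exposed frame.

ISO 51200

Scene light: 1 stop darker.
Aperture: f/4 → f/2.8 → f/2 — 2 stops opened up (brighter).
Shutter speed: 1/2 → 1/4 → 1/8 — 2 stops faster (darker).
Net so far: 1 stop darker. ISO: 25600 → 51200.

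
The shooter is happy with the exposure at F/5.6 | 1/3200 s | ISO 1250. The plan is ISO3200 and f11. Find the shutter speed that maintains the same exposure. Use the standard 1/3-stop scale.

1/2000s

ISO: 1250 → 1600 → 2000 → 2500 → 3200 — 1 1/3 stops higher (brighter).
Aperture: f/5.6 → f/6.3 → f/7.1 → f/8 → f/9 → f/10 → f/11 — 2 stops narrower (darker).
Net change so far: 2/3 stop darker. Offset with the shutter speed: 1/3200 → 1/2500 → 1/2000.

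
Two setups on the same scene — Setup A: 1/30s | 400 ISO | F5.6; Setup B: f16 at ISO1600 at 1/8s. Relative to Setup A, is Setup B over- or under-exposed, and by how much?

1 stop brighter

Aperture: f/5.6 → f/8 → f/11 → f/16 — 3 stops narrower (darker).
Shutter speed: 1/30 → 1/15 → 1/8 — 2 stops slower (brighter).
ISO: 400 → 800 → 1600 — 2 stops higher (brighter).
Net: −3 +2 +2 = +1 stop.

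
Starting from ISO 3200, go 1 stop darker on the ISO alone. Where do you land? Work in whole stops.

ISO 1600

ISO: 3200 → 1600 — 1 stop lower (darker).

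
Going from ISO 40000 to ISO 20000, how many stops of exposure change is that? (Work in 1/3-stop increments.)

1 stop

40000 → 32000 → 25600 → 20000 — count the steps: 3 third-stops = 1 stop.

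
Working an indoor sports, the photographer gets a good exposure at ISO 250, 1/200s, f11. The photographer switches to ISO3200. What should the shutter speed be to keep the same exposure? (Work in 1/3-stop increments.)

1/2500s

ISO: 250 → 320 → 400 → 500 → 640 → 800 → 1000 → 1250 → 1600 → 2000 → 2500 → 3200 — 3 2/3 stops higher (brighter).
Need 3 2/3 stops darker from the shutter speed: 1/200 → 1/250 → 1/320 → 1/400 → 1/500 → 1/640 → 1/800 → 1/1000 → 1/1250 → 1/1600 → 1/2000 → 1/2500.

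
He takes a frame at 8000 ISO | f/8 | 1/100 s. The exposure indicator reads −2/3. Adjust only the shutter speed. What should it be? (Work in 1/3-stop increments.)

Underexposed by 2/3 stop → need 2/3 stop brighter.
Shutter speed: 1/100 → 1/80 → 1/60.

1/60s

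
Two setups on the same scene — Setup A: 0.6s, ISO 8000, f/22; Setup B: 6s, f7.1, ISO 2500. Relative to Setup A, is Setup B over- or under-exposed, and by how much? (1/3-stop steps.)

5 stops brighter

Aperture: f/22 → f/20 → f/18 → f/16 → f/14 → f/13 → f/11 → f/10 → f/9 → f/8 → f/7.1 — 3 1/3 stops wider (brighter).
Shutter speed: 0.6 → 0.8 → 1 → 1.3 → 1.6 → 2 → 2.5 → 3.2 → 4 → 5 → 6 — 3 1/3 stops slower (brighter).
ISO: 8000 → 6400 → 5000 → 4000 → 3200 → 2500 — 1 2/3 stops dropped (darker).
Net: +3 1/3 +3 1/3 −1 2/3 = +5 stops.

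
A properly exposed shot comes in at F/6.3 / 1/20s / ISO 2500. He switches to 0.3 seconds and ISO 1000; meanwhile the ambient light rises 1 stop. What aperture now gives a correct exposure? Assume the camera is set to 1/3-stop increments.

f/14

Scene light: 1 stop brighter.
Shutter speed: 1/20 → 1/15 → 1/13 → 1/10 → 1/8 → 1/6 → 1/5 → 1/4 → 0.3 — 2 2/3 stops longer (brighter).
ISO: 2500 → 2000 → 1600 → 1250 → 1000 — 1 1/3 stops dropped (darker).
Net so far: 2 1/3 stops brighter. Aperture: f/6.3 → f/7.1 → f/8 → f/9 → f/10 → f/11 → f/13 → f/14.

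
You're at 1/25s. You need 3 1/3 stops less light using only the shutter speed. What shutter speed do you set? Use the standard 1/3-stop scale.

1/250s

Shutter speed: 1/25 → 1/30 → 1/40 → 1/50 → 1/60 → 1/80 → 1/100 → 1/125 → 1/160 → 1/200 → 1/250 — 3 1/3 stops shorter (darker).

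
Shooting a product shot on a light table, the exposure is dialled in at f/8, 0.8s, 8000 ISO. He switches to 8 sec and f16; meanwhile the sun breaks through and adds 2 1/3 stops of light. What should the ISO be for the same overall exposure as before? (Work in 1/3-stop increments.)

ISO 640

Scene light: 2 1/3 stops brighter.
Shutter speed: 0.8 → 1 → 1.3 → 1.6 → 2 → 2.5 → 3.2 → 4 → 5 → 6 → 8 — 3 1/3 stops longer (brighter).
Aperture: f/8 → f/9 → f/10 → f/11 → f/13 → f/14 → f/16 — 2 stops stopped down (darker).
Net so far: 3 2/3 stops brighter. ISO: 8000 → 6400 → 5000 → 4000 → 3200 → 2500 → 2000 → 1600 → 1250 → 1000 → 800 → 640.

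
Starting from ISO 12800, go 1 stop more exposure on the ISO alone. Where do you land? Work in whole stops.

ISO 25600

ISO: 12800 → 25600 — 1 stop higher (brighter).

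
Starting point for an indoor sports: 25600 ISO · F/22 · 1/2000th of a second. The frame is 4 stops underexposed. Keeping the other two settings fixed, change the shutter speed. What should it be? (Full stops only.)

Underexposed by 4 stops → need 4 stops brighter.
Shutter speed: 1/2000 → 1/1000 → 1/500 → 1/250 → 1/125.

1/125s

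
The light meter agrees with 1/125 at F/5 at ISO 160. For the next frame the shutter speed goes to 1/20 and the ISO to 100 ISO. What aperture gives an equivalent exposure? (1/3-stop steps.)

Shutter speed: 1/125 → 1/100 → 1/80 → 1/60 → 1/50 → 1/40 → 1/30 → 1/25 → 1/20 — 2 2/3 stops slower (brighter).
ISO: 160 → 125 → 100 — 2/3 stop dropped (darker).
Net change so far: 2 stops brighter. Offset with the aperture: f/5 → f/5.6 → f/6.3 → f/7.1 → f/8 → f/9 → f/10.

f/10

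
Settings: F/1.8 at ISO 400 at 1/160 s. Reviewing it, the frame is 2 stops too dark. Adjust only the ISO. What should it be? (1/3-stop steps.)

ISO 1600

Underexposed by 2 stops → need 2 stops brighter.
ISO: 400 → 500 → 640 → 800 → 1000 → 1250 → 1600.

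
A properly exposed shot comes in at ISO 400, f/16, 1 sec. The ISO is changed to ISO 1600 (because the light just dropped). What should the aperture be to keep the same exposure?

f/32

ISO: 400 → 800 → 1600 — 2 stops higher (brighter).
Need 2 stops darker from the aperture: f/16 → f/22 → f/32.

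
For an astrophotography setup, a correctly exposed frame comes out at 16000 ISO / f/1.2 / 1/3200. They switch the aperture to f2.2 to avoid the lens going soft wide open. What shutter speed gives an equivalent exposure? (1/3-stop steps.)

1/1000s

Aperture: f/1.2 → f/1.4 → f/1.6 → f/1.8 → f/2 → f/2.2 — 1 2/3 stops stopped down (darker).
Need 1 2/3 stops brighter from the shutter speed: 1/3200 → 1/2500 → 1/2000 → 1/1600 → 1/1250 → 1/1000.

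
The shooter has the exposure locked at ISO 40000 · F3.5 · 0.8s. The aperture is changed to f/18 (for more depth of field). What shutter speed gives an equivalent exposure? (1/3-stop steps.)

Aperture: f/3.5 → f/4 → f/4.5 → f/5 → f/5.6 → f/6.3 → f/7.1 → f/8 → f/9 → f/10 → f/11 → f/13 → f/14 → f/16 → f/18 — 4 2/3 stops smaller aperture (darker).
Need 4 2/3 stops brighter from the shutter speed: 0.8 → 1 → 1.3 → 1.6 → 2 → 2.5 → 3.2 → 4 → 5 → 6 → 8 → 10 → 13 → 15 → 20.

20 s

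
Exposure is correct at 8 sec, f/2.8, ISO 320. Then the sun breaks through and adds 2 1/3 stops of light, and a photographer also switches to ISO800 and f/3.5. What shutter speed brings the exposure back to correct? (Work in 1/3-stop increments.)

1 s

Scene light: 2 1/3 stops brighter.
ISO: 320 → 400 → 500 → 640 → 800 — 1 1/3 stops raised (brighter).
Aperture: f/2.8 → f/3.2 → f/3.5 — 2/3 stop narrower (darker).
Net so far: 3 stops brighter. Shutter speed: 8 → 6 → 5 → 4 → 3.2 → 2.5 → 2 → 1.6 → 1.3 → 1.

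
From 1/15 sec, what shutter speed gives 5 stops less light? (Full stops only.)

Shutter speed: 1/15 → 1/30 → 1/60 → 1/125 → 1/250 → 1/500 — 5 stops faster (darker).

1/500s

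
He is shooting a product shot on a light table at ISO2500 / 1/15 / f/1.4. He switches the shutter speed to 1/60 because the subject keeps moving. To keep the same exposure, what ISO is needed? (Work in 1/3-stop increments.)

Shutter speed: 1/15 → 1/20 → 1/25 → 1/30 → 1/40 → 1/50 → 1/60 — 2 stops faster (darker).
Need 2 stops brighter from the ISO: 2500 → 3200 → 4000 → 5000 → 6400 → 8000 → 10000.

ISO 10000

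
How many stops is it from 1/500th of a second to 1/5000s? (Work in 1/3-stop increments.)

3 1/3 stops

1/500 → 1/640 → 1/800 → 1/1000 → 1/1250 → 1/1600 → 1/2000 → 1/2500 → 1/3200 → 1/4000 → 1/5000 — count the steps: 10 third-stops = 3 1/3 stops.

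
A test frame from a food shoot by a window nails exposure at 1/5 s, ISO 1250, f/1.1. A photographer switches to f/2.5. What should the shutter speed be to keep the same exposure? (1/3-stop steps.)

1 s

Aperture: f/1.1 → f/1.2 → f/1.4 → f/1.6 → f/1.8 → f/2 → f/2.2 → f/2.5 — 2 1/3 stops stopped down (darker).
Need 2 1/3 stops brighter from the shutter speed: 1/5 → 1/4 → 0.3 → 0.4 → 0.5 → 0.6 → 0.8 → 1.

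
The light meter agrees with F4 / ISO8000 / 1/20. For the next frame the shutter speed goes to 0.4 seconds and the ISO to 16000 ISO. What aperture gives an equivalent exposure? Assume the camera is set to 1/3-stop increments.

Shutter speed: 1/20 → 1/15 → 1/13 → 1/10 → 1/8 → 1/6 → 1/5 → 1/4 → 0.3 → 0.4 — 3 stops longer (brighter).
ISO: 8000 → 10000 → 12800 → 16000 — 1 stop raised (brighter).
Net change so far: 4 stops brighter. Offset with the aperture: f/4 → f/4.5 → f/5 → f/5.6 → f/6.3 → f/7.1 → f/8 → f/9 → f/10 → f/11 → f/13 → f/14 → f/16.

f/16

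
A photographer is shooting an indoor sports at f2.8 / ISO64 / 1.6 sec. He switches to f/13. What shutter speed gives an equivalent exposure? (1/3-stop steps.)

Aperture: f/2.8 → f/3.2 → f/3.5 → f/4 → f/4.5 → f/5 → f/5.6 → f/6.3 → f/7.1 → f/8 → f/9 → f/10 → f/11 → f/13 — 4 1/3 stops stopped down (darker).
Need 4 1/3 stops brighter from the shutter speed: 1.6 → 2 → 2.5 → 3.2 → 4 → 5 → 6 → 8 → 10 → 13 → 15 → 20 → 25 → 30.

30 s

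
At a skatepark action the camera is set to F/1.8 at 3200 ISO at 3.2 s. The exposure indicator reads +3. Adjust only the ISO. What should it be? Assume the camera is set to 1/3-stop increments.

ISO 400

Overexposed by 3 stops → need 3 stops darker.
ISO: 3200 → 2500 → 2000 → 1600 → 1250 → 1000 → 800 → 640 → 500 → 400.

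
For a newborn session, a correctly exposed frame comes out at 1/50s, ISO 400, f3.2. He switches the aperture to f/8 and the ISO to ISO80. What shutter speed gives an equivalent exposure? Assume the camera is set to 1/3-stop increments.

0.6 s

Aperture: f/3.2 → f/3.5 → f/4 → f/4.5 → f/5 → f/5.6 → f/6.3 → f/7.1 → f/8 — 2 2/3 stops stopped down (darker).
ISO: 400 → 320 → 250 → 200 → 160 → 125 → 100 → 80 — 2 1/3 stops lower (darker).
Net change so far: 5 stops darker. Offset with the shutter speed: 1/50 → 1/40 → 1/30 → 1/25 → 1/20 → 1/15 → 1/13 → 1/10 → 1/8 → 1/6 → 1/5 → 1/4 → 0.3 → 0.4 → 0.5 → 0.6.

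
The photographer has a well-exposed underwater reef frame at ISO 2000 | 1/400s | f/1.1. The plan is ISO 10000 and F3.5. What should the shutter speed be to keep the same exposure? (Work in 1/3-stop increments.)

1/200s

ISO: 2000 → 2500 → 3200 → 4000 → 5000 → 6400 → 8000 → 10000 — 2 1/3 stops higher (brighter).
Aperture: f/1.1 → f/1.2 → f/1.4 → f/1.6 → f/1.8 → f/2 → f/2.2 → f/2.5 → f/2.8 → f/3.2 → f/3.5 — 3 1/3 stops stopped down (darker).
Net change so far: 1 stop darker. Offset with the shutter speed: 1/400 → 1/320 → 1/250 → 1/200.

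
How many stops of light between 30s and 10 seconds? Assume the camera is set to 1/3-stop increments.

30 → 25 → 20 → 15 → 13 → 10 — count the steps: 5 third-stops = 1 2/3 stops.

1 2/3 stops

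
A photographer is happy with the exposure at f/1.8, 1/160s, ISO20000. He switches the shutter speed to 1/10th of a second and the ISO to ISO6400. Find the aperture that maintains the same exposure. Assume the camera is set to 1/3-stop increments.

Shutter speed: 1/160 → 1/125 → 1/100 → 1/80 → 1/60 → 1/50 → 1/40 → 1/30 → 1/25 → 1/20 → 1/15 → 1/13 → 1/10 — 4 stops longer (brighter).
ISO: 20000 → 16000 → 12800 → 10000 → 8000 → 6400 — 1 2/3 stops dropped (darker).
Net change so far: 2 1/3 stops brighter. Offset with the aperture: f/1.8 → f/2 → f/2.2 → f/2.5 → f/2.8 → f/3.2 → f/3.5 → f/4.

f/4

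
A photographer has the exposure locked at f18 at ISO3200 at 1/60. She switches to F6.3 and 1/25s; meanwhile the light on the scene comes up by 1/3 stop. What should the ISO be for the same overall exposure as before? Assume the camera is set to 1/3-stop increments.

Scene light: 1/3 stop brighter.
Aperture: f/18 → f/16 → f/14 → f/13 → f/11 → f/10 → f/9 → f/8 → f/7.1 → f/6.3 — 3 stops opened up (brighter).
Shutter speed: 1/60 → 1/50 → 1/40 → 1/30 → 1/25 — 1 1/3 stops slower (brighter).
Net so far: 4 2/3 stops brighter. ISO: 3200 → 2500 → 2000 → 1600 → 1250 → 1000 → 800 → 640 → 500 → 400 → 320 → 250 → 200 → 160 → 125.

ISO 125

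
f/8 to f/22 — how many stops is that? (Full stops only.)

3 stops

f/8 → f/11 → f/16 → f/22 — count the steps: 3 stops.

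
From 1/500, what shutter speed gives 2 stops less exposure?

1/2000s

Shutter speed: 1/500 → 1/1000 → 1/2000 — 2 stops shorter (darker).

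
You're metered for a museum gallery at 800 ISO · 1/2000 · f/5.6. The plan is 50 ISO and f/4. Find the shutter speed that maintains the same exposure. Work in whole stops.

1/250s

ISO: 800 → 400 → 200 → 100 → 50 — 4 stops lower (darker).
Aperture: f/5.6 → f/4 — 1 stop opened up (brighter).
Net change so far: 3 stops darker. Offset with the shutter speed: 1/2000 → 1/1000 → 1/500 → 1/250.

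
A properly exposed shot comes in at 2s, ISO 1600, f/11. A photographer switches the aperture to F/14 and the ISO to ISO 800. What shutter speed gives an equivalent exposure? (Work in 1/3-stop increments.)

Aperture: f/11 → f/13 → f/14 — 2/3 stop narrower (darker).
ISO: 1600 → 1250 → 1000 → 800 — 1 stop dropped (darker).
Net change so far: 1 2/3 stops darker. Offset with the shutter speed: 2 → 2.5 → 3.2 → 4 → 5 → 6.

6 s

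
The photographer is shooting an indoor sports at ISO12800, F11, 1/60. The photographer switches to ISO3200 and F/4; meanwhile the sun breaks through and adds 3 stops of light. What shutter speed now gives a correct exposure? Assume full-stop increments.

Scene light: 3 stops brighter.
ISO: 12800 → 6400 → 3200 — 2 stops lower (darker).
Aperture: f/11 → f/8 → f/5.6 → f/4 — 3 stops wider (brighter).
Net so far: 4 stops brighter. Shutter speed: 1/60 → 1/125 → 1/250 → 1/500 → 1/1000.

1/1000s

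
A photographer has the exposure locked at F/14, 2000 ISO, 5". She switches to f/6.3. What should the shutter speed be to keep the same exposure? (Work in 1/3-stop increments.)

Aperture: f/14 → f/13 → f/11 → f/10 → f/9 → f/8 → f/7.1 → f/6.3 — 2 1/3 stops opened up (brighter).
Need 2 1/3 stops darker from the shutter speed: 5 → 4 → 3.2 → 2.5 → 2 → 1.6 → 1.3 → 1.

1 s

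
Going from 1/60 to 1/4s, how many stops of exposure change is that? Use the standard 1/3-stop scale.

1/60 → 1/50 → 1/40 → 1/30 → 1/25 → 1/20 → 1/15 → 1/13 → 1/10 → 1/8 → 1/6 → 1/5 → 1/4 — count the steps: 12 third-stops = 4 stops.

4 stops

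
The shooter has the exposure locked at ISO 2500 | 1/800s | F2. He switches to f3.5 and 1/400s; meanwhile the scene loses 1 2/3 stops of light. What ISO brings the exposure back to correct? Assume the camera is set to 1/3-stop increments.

Scene light: 1 2/3 stops darker.
Aperture: f/2 → f/2.2 → f/2.5 → f/2.8 → f/3.2 → f/3.5 — 1 2/3 stops narrower (darker).
Shutter speed: 1/800 → 1/640 → 1/500 → 1/400 — 1 stop longer (brighter).
Net so far: 2 1/3 stops darker. ISO: 2500 → 3200 → 4000 → 5000 → 6400 → 8000 → 10000 → 12800.

ISO 12800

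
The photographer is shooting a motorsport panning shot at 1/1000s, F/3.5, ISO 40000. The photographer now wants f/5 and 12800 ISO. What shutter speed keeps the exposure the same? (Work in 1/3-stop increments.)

Aperture: f/3.5 → f/4 → f/4.5 → f/5 — 1 stop smaller aperture (darker).
ISO: 40000 → 32000 → 25600 → 20000 → 16000 → 12800 — 1 2/3 stops lower (darker).
Net change so far: 2 2/3 stops darker. Offset with the shutter speed: 1/1000 → 1/800 → 1/640 → 1/500 → 1/400 → 1/320 → 1/250 → 1/200 → 1/160.

1/160s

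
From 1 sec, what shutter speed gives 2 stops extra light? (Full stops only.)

Shutter speed: 1 → 2 → 4 — 2 stops longer (brighter).

4 s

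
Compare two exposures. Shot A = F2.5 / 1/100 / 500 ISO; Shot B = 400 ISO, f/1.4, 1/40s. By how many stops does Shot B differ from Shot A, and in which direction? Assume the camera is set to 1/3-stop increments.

2 2/3 stops brighter

Aperture: f/2.5 → f/2.2 → f/2 → f/1.8 → f/1.6 → f/1.4 — 1 2/3 stops wider (brighter).
Shutter speed: 1/100 → 1/80 → 1/60 → 1/50 → 1/40 — 1 1/3 stops slower (brighter).
ISO: 500 → 400 — 1/3 stop lower (darker).
Net: +1 2/3 +1 1/3 −1/3 = +2 2/3 stops.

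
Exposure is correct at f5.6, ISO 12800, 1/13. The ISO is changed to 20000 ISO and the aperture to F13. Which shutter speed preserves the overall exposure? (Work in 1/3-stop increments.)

ISO: 12800 → 16000 → 20000 — 2/3 stop higher (brighter).
Aperture: f/5.6 → f/6.3 → f/7.1 → f/8 → f/9 → f/10 → f/11 → f/13 — 2 1/3 stops stopped down (darker).
Net change so far: 1 2/3 stops darker. Offset with the shutter speed: 1/13 → 1/10 → 1/8 → 1/6 → 1/5 → 1/4.

1/4s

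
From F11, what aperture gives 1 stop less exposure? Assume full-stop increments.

Aperture: f/11 → f/16 — 1 stop smaller aperture (darker).

f/16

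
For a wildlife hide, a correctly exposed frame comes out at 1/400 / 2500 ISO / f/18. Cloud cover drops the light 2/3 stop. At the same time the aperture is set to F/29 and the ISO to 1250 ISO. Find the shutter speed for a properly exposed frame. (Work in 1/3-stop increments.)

1/50s

Scene light: 2/3 stop darker.
Aperture: f/18 → f/20 → f/22 → f/25 → f/29 — 1 1/3 stops stopped down (darker).
ISO: 2500 → 2000 → 1600 → 1250 — 1 stop dropped (darker).
Net so far: 3 stops darker. Shutter speed: 1/400 → 1/320 → 1/250 → 1/200 → 1/160 → 1/125 → 1/100 → 1/80 → 1/60 → 1/50.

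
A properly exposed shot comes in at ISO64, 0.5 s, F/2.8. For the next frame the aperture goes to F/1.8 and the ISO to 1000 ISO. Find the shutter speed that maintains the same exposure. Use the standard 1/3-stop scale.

1/80s

Aperture: f/2.8 → f/2.5 → f/2.2 → f/2 → f/1.8 — 1 1/3 stops opened up (brighter).
ISO: 64 → 80 → 100 → 125 → 160 → 200 → 250 → 320 → 400 → 500 → 640 → 800 → 1000 — 4 stops raised (brighter).
Net change so far: 5 1/3 stops brighter. Offset with the shutter speed: 0.5 → 0.4 → 0.3 → 1/4 → 1/5 → 1/6 → 1/8 → 1/10 → 1/13 → 1/15 → 1/20 → 1/25 → 1/30 → 1/40 → 1/50 → 1/60 → 1/80.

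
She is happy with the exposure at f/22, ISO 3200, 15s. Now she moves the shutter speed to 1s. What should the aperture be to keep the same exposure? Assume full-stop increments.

f/5.6

Shutter speed: 15 → 8 → 4 → 2 → 1 — 4 stops faster (darker).
Need 4 stops brighter from the aperture: f/22 → f/16 → f/11 → f/8 → f/5.6.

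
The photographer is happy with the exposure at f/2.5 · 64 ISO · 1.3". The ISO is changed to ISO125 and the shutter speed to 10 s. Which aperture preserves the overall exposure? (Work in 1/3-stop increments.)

ISO: 64 → 80 → 100 → 125 — 1 stop raised (brighter).
Shutter speed: 1.3 → 1.6 → 2 → 2.5 → 3.2 → 4 → 5 → 6 → 8 → 10 — 3 stops longer (brighter).
Net change so far: 4 stops brighter. Offset with the aperture: f/2.5 → f/2.8 → f/3.2 → f/3.5 → f/4 → f/4.5 → f/5 → f/5.6 → f/6.3 → f/7.1 → f/8 → f/9 → f/10.

f/10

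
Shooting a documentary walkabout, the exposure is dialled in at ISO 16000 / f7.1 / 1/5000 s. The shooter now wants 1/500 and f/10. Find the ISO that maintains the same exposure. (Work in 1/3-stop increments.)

Shutter speed: 1/5000 → 1/4000 → 1/3200 → 1/2500 → 1/2000 → 1/1600 → 1/1250 → 1/1000 → 1/800 → 1/640 → 1/500 — 3 1/3 stops slower (brighter).
Aperture: f/7.1 → f/8 → f/9 → f/10 — 1 stop stopped down (darker).
Net change so far: 2 1/3 stops brighter. Offset with the ISO: 16000 → 12800 → 10000 → 8000 → 6400 → 5000 → 4000 → 3200.

ISO 3200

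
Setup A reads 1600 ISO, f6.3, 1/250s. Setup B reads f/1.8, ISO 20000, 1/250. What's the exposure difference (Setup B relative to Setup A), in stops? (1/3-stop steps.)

7 1/3 stops brighter

Aperture: f/6.3 → f/5.6 → f/5 → f/4.5 → f/4 → f/3.5 → f/3.2 → f/2.8 → f/2.5 → f/2.2 → f/2 → f/1.8 — 3 2/3 stops opened up (brighter).
Shutter speed: unchanged.
ISO: 1600 → 2000 → 2500 → 3200 → 4000 → 5000 → 6400 → 8000 → 10000 → 12800 → 16000 → 20000 — 3 2/3 stops raised (brighter).
Net: +3 2/3 +3 2/3 = +7 1/3 stops.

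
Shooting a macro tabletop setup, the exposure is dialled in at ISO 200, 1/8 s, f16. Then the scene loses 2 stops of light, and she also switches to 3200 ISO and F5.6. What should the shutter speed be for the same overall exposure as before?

Scene light: 2 stops darker.
ISO: 200 → 400 → 800 → 1600 → 3200 — 4 stops raised (brighter).
Aperture: f/16 → f/11 → f/8 → f/5.6 — 3 stops opened up (brighter).
Net so far: 5 stops brighter. Shutter speed: 1/8 → 1/15 → 1/30 → 1/60 → 1/125 → 1/250.

1/250s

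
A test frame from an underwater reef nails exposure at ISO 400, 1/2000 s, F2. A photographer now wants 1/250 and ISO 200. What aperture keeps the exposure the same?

Shutter speed: 1/2000 → 1/1000 → 1/500 → 1/250 — 3 stops longer (brighter).
ISO: 400 → 200 — 1 stop lower (darker).
Net change so far: 2 stops brighter. Offset with the aperture: f/2 → f/2.8 → f/4.

f/4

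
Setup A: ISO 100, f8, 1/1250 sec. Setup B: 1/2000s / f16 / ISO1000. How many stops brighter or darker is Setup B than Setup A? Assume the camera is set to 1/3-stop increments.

Aperture: f/8 → f/9 → f/10 → f/11 → f/13 → f/14 → f/16 — 2 stops narrower (darker).
Shutter speed: 1/1250 → 1/1600 → 1/2000 — 2/3 stop shorter (darker).
ISO: 100 → 125 → 160 → 200 → 250 → 320 → 400 → 500 → 640 → 800 → 1000 — 3 1/3 stops raised (brighter).
Net: −2 −2/3 +3 1/3 = +2/3 stops.

2/3 stop brighter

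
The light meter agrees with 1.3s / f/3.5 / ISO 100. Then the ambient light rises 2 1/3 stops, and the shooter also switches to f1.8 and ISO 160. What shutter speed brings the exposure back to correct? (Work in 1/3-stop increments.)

1/25s

Scene light: 2 1/3 stops brighter.
Aperture: f/3.5 → f/3.2 → f/2.8 → f/2.5 → f/2.2 → f/2 → f/1.8 — 2 stops larger aperture (brighter).
ISO: 100 → 125 → 160 — 2/3 stop raised (brighter).
Net so far: 5 stops brighter. Shutter speed: 1.3 → 1 → 0.8 → 0.6 → 0.5 → 0.4 → 0.3 → 1/4 → 1/5 → 1/6 → 1/8 → 1/10 → 1/13 → 1/15 → 1/20 → 1/25.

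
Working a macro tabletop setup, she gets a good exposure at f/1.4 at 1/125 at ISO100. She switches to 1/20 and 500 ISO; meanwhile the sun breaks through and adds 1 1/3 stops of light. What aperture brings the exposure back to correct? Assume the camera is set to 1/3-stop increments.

f/13

Scene light: 1 1/3 stops brighter.
Shutter speed: 1/125 → 1/100 → 1/80 → 1/60 → 1/50 → 1/40 → 1/30 → 1/25 → 1/20 — 2 2/3 stops longer (brighter).
ISO: 100 → 125 → 160 → 200 → 250 → 320 → 400 → 500 — 2 1/3 stops higher (brighter).
Net so far: 6 1/3 stops brighter. Aperture: f/1.4 → f/1.6 → f/1.8 → f/2 → f/2.2 → f/2.5 → f/2.8 → f/3.2 → f/3.5 → f/4 → f/4.5 → f/5 → f/5.6 → f/6.3 → f/7.1 → f/8 → f/9 → f/10 → f/11 → f/13.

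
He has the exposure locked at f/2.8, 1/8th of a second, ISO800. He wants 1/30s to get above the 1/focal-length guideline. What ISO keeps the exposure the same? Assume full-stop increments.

ISO 3200

Shutter speed: 1/8 → 1/15 → 1/30 — 2 stops faster (darker).
Need 2 stops brighter from the ISO: 800 → 1600 → 3200.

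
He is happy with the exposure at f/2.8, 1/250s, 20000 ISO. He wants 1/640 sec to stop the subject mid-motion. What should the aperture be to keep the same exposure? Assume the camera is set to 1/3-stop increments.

f/1.8

Shutter speed: 1/250 → 1/320 → 1/400 → 1/500 → 1/640 — 1 1/3 stops shorter (darker).
Need 1 1/3 stops brighter from the aperture: f/2.8 → f/2.5 → f/2.2 → f/2 → f/1.8.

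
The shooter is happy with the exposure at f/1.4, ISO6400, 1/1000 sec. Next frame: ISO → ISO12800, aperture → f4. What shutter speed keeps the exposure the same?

ISO: 6400 → 12800 — 1 stop higher (brighter).
Aperture: f/1.4 → f/2 → f/2.8 → f/4 — 3 stops smaller aperture (darker).
Net change so far: 2 stops darker. Offset with the shutter speed: 1/1000 → 1/500 → 1/250.

1/250s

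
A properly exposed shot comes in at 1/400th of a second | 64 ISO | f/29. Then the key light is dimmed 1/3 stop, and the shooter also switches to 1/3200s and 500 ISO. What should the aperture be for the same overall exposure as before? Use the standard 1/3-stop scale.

Scene light: 1/3 stop darker.
Shutter speed: 1/400 → 1/500 → 1/640 → 1/800 → 1/1000 → 1/1250 → 1/1600 → 1/2000 → 1/2500 → 1/3200 — 3 stops shorter (darker).
ISO: 64 → 80 → 100 → 125 → 160 → 200 → 250 → 320 → 400 → 500 — 3 stops higher (brighter).
Net so far: 1/3 stop darker. Aperture: f/29 → f/25.

f/25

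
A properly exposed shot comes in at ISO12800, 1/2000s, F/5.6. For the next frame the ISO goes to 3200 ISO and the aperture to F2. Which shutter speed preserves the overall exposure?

ISO: 12800 → 6400 → 3200 — 2 stops lower (darker).
Aperture: f/5.6 → f/4 → f/2.8 → f/2 — 3 stops opened up (brighter).
Net change so far: 1 stop brighter. Offset with the shutter speed: 1/2000 → 1/4000.

1/4000s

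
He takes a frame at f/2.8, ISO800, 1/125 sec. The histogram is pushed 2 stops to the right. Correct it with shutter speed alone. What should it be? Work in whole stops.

Overexposed by 2 stops → need 2 stops darker.
Shutter speed: 1/125 → 1/250 → 1/500.

1/500s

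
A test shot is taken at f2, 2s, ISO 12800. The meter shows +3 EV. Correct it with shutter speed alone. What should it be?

Overexposed by 3 stops → need 3 stops darker.
Shutter speed: 2 → 1 → 1/2 → 1/4.

1/4s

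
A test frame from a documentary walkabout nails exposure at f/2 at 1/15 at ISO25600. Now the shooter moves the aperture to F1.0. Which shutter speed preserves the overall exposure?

1/60s

Aperture: f/2 → f/1.4 → f/1.0 — 2 stops wider (brighter).
Need 2 stops darker from the shutter speed: 1/15 → 1/30 → 1/60.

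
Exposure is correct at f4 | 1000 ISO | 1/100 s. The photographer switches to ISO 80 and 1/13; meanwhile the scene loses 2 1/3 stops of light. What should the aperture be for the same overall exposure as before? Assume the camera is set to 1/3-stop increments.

f/1.4

Scene light: 2 1/3 stops darker.
ISO: 1000 → 800 → 640 → 500 → 400 → 320 → 250 → 200 → 160 → 125 → 100 → 80 — 3 2/3 stops lower (darker).
Shutter speed: 1/100 → 1/80 → 1/60 → 1/50 → 1/40 → 1/30 → 1/25 → 1/20 → 1/15 → 1/13 — 3 stops longer (brighter).
Net so far: 3 stops darker. Aperture: f/4 → f/3.5 → f/3.2 → f/2.8 → f/2.5 → f/2.2 → f/2 → f/1.8 → f/1.6 → f/1.4.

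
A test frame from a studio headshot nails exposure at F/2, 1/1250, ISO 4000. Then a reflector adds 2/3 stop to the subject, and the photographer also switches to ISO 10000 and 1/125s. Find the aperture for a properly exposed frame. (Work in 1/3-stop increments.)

f/13

Scene light: 2/3 stop brighter.
ISO: 4000 → 5000 → 6400 → 8000 → 10000 — 1 1/3 stops raised (brighter).
Shutter speed: 1/1250 → 1/1000 → 1/800 → 1/640 → 1/500 → 1/400 → 1/320 → 1/250 → 1/200 → 1/160 → 1/125 — 3 1/3 stops longer (brighter).
Net so far: 5 1/3 stops brighter. Aperture: f/2 → f/2.2 → f/2.5 → f/2.8 → f/3.2 → f/3.5 → f/4 → f/4.5 → f/5 → f/5.6 → f/6.3 → f/7.1 → f/8 → f/9 → f/10 → f/11 → f/13.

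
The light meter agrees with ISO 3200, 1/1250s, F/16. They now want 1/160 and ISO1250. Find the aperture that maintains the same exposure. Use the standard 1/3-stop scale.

f/29

Shutter speed: 1/1250 → 1/1000 → 1/800 → 1/640 → 1/500 → 1/400 → 1/320 → 1/250 → 1/200 → 1/160 — 3 stops slower (brighter).
ISO: 3200 → 2500 → 2000 → 1600 → 1250 — 1 1/3 stops dropped (darker).
Net change so far: 1 2/3 stops brighter. Offset with the aperture: f/16 → f/18 → f/20 → f/22 → f/25 → f/29.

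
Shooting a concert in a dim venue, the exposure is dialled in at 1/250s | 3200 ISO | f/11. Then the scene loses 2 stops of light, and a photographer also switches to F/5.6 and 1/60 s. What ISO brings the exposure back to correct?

Scene light: 2 stops darker.
Aperture: f/11 → f/8 → f/5.6 — 2 stops wider (brighter).
Shutter speed: 1/250 → 1/125 → 1/60 — 2 stops slower (brighter).
Net so far: 2 stops brighter. ISO: 3200 → 1600 → 800.

ISO 800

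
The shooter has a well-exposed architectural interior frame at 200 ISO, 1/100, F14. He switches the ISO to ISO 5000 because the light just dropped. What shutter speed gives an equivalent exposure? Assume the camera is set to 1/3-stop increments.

ISO: 200 → 250 → 320 → 400 → 500 → 640 → 800 → 1000 → 1250 → 1600 → 2000 → 2500 → 3200 → 4000 → 5000 — 4 2/3 stops raised (brighter).
Need 4 2/3 stops darker from the shutter speed: 1/100 → 1/125 → 1/160 → 1/200 → 1/250 → 1/320 → 1/400 → 1/500 → 1/640 → 1/800 → 1/1000 → 1/1250 → 1/1600 → 1/2000 → 1/2500.

1/2500s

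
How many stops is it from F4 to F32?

6 stops

f/4 → f/5.6 → f/8 → f/11 → f/16 → f/22 → f/32 — count the steps: 6 stops.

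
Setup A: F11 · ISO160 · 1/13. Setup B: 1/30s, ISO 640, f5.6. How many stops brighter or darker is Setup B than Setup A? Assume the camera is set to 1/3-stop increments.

Aperture: f/11 → f/10 → f/9 → f/8 → f/7.1 → f/6.3 → f/5.6 — 2 stops opened up (brighter).
Shutter speed: 1/13 → 1/15 → 1/20 → 1/25 → 1/30 — 1 1/3 stops shorter (darker).
ISO: 160 → 200 → 250 → 320 → 400 → 500 → 640 — 2 stops raised (brighter).
Net: +2 −1 1/3 +2 = +2 2/3 stops.

2 2/3 stops brighter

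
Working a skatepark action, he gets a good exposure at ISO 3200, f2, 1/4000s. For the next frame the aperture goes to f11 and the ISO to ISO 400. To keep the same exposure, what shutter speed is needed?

1/15s

Aperture: f/2 → f/2.8 → f/4 → f/5.6 → f/8 → f/11 — 5 stops narrower (darker).
ISO: 3200 → 1600 → 800 → 400 — 3 stops dropped (darker).
Net change so far: 8 stops darker. Offset with the shutter speed: 1/4000 → 1/2000 → 1/1000 → 1/500 → 1/250 → 1/125 → 1/60 → 1/30 → 1/15.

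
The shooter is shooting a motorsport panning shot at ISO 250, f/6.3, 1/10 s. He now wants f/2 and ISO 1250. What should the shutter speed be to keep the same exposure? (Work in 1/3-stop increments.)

Aperture: f/6.3 → f/5.6 → f/5 → f/4.5 → f/4 → f/3.5 → f/3.2 → f/2.8 → f/2.5 → f/2.2 → f/2 — 3 1/3 stops larger aperture (brighter).
ISO: 250 → 320 → 400 → 500 → 640 → 800 → 1000 → 1250 — 2 1/3 stops higher (brighter).
Net change so far: 5 2/3 stops brighter. Offset with the shutter speed: 1/10 → 1/13 → 1/15 → 1/20 → 1/25 → 1/30 → 1/40 → 1/50 → 1/60 → 1/80 → 1/100 → 1/125 → 1/160 → 1/200 → 1/250 → 1/320 → 1/400 → 1/500.

1/500s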